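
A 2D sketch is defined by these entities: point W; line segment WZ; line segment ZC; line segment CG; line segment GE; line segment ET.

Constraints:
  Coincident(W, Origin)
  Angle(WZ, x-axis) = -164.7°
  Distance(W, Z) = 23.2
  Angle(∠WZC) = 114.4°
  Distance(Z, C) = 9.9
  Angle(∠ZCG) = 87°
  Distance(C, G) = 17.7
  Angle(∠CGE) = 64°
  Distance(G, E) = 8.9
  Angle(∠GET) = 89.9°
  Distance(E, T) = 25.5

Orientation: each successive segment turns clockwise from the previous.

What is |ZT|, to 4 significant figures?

16.26

W is at the origin; WZ runs at -164.7° with length 23.2, so Z = (-22.38, -6.122). ∠WZC = 114.4° gives ZC at 129.7° from the x-axis; with |ZC| = 9.9, C = (-28.70, 1.495). ∠ZCG = 87.0° gives CG at 36.70° from the x-axis; with |CG| = 17.7, G = (-14.51, 12.07). ∠CGE = 64.0° gives GE at -79.30° from the x-axis; with |GE| = 8.9, E = (-12.86, 3.328). ∠GET = 89.9° gives ET at -169.4° from the x-axis; with |ET| = 25.5, T = (-37.92, -1.363). Then |ZT| = |T − Z| = 16.26.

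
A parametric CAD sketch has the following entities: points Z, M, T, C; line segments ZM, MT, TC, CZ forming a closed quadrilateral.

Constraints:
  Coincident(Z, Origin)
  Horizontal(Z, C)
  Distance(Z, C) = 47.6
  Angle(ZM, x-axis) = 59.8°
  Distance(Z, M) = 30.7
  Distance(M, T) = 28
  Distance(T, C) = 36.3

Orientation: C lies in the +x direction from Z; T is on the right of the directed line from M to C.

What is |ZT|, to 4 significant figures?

11.38

Checks: |MT| = 28.00 ✓; |TC| = 36.30 ✓.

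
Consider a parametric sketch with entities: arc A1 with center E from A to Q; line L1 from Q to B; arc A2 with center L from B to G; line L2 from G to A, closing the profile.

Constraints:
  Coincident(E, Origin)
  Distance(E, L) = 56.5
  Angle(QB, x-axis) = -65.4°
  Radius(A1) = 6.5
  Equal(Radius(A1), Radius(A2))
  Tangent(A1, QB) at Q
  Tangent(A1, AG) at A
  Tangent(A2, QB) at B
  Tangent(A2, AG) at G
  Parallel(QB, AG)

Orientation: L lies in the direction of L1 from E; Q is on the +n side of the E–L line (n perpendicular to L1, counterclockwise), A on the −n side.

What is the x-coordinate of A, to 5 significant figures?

-5.9100

The slot axis is L1's direction at -65.4°, so u = (cos -65.4°, sin -65.4°) = (0.41628, -0.90924) and n = (−sin -65.4°, cos -65.4°) = (0.90924, 0.41628). E is at the origin and L lies 56.5 along u from E, so L = 56.5·u = (23.520, -51.372). Tangency of A1 to both parallel lines with radius 6.5 puts Q and A at E ± 6.5·n: Q = (5.9100, 2.7058), A = (-5.9100, -2.7058). So A.x = -5.9100.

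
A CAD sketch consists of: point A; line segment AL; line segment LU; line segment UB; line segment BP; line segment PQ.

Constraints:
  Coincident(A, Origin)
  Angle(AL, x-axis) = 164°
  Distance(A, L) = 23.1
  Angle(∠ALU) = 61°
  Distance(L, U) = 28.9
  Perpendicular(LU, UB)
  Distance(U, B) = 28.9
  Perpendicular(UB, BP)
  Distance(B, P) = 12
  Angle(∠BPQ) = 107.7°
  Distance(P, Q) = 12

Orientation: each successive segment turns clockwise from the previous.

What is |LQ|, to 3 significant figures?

21.9

A is at the origin; AL runs at 164.0° with length 23.1, so L = (-22.2, 6.37). ∠ALU = 61.0° gives LU at 45.0° from the x-axis; with |LU| = 28.9, U = (-1.77, 26.8). The perpendicularity gives UB at right angles to LU, so UB runs at -45.0°; with |UB| = 28.9, B = (18.7, 6.37). The perpendicularity gives BP at right angles to UB, so BP runs at -135°; with |BP| = 12.0, P = (10.2, -2.12). ∠BPQ = 107.7° gives PQ at 153° from the x-axis; with |PQ| = 12.0, Q = (-0.483, 3.39). Then |LQ| = |Q − L| = 21.9.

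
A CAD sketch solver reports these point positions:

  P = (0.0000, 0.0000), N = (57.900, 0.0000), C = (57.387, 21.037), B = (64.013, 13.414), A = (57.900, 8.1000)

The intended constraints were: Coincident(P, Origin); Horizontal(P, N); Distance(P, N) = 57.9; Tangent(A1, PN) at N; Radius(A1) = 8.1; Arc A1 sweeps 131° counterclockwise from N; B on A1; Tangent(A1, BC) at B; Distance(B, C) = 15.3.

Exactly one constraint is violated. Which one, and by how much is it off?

Distance(B, C) = 15.3 — off by 5.20.

P = (0.00, 0.00) ✓; P.y = 0.00, N.y = 0.00 ✓; |PN| = 57.90 ✓; ∠(AN, NP) = 90.00° ✓; |AN| = 8.100 ✓; bearing(A→B) − bearing(A→N) = 131.0° ✓; |AB| = 8.100 ✓; ∠(AB, BC) = 90.00° ✓; |BC| = 10.10 ✗.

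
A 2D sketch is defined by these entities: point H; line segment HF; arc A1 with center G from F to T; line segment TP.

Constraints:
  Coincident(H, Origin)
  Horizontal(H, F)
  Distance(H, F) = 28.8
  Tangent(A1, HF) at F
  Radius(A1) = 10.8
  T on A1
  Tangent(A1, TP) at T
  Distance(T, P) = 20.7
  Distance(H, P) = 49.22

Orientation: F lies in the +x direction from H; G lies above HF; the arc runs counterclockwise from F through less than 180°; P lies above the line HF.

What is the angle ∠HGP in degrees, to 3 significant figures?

130°

Checks: ∠(GF, FH) = 90.00° ✓; |GT| = 10.80 ✓; ∠(GT, TP) = 90.00° ✓; |TP| = 20.70 ✓; |HP| = 49.22 ✓.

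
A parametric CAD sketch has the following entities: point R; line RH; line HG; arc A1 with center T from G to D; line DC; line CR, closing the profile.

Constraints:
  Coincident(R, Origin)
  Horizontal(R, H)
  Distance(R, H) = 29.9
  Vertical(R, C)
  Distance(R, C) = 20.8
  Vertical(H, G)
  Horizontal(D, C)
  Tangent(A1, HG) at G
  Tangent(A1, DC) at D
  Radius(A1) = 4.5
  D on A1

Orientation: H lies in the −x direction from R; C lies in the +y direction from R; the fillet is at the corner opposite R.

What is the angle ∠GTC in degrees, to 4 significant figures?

170.0°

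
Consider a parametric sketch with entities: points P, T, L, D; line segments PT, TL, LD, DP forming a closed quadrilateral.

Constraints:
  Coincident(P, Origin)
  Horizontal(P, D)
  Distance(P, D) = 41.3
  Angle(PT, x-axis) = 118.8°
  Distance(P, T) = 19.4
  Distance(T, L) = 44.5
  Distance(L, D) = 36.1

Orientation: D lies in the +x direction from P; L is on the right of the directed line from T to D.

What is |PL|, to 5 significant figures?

25.102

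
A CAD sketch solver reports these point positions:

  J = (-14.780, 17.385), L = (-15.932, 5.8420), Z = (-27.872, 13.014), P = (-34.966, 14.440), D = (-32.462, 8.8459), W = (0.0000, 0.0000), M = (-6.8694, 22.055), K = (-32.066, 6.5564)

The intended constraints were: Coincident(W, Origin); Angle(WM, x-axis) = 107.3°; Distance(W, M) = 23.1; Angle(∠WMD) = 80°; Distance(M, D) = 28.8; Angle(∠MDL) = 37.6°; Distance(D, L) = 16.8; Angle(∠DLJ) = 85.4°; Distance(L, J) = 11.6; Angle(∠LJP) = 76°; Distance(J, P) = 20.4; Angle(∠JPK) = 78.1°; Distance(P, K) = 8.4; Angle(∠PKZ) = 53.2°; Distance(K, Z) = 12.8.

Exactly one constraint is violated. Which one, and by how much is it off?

Distance(K, Z) = 12.8 — off by 5.10.

W = (0.00, 0.00) ✓; WM at 107.3° ✓; |WM| = 23.10 ✓; ∠WMD = 80.00° ✓; |MD| = 28.80 ✓; ∠MDL = 37.60° ✓; |DL| = 16.80 ✓; ∠DLJ = 85.40° ✓; |LJ| = 11.60 ✓; ∠LJP = 76.00° ✓; |JP| = 20.40 ✓; ∠JPK = 78.10° ✓; |PK| = 8.400 ✓; ∠PKZ = 53.20° ✓; |KZ| = 7.700 ✗.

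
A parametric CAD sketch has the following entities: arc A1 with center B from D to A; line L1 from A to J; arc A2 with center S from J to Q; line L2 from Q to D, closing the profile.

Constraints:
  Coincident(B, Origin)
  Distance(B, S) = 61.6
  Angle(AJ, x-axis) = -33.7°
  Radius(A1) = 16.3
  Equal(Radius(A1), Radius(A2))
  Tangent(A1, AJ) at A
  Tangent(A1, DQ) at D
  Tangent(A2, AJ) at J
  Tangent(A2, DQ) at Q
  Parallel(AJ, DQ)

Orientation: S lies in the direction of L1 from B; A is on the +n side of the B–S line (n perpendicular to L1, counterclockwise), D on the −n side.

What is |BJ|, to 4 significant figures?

63.72

Tangency of A1 to both parallel lines with radius 16.3 puts A and D at B ± 16.3·n: A = (9.044, 13.56), D = (-9.044, -13.56). Equal radii place J and Q the same way about S: J = S + 16.3·n = (60.29, -20.62), Q = S − 16.3·n = (42.20, -47.74). Then |BJ| = |J − B| = 63.72.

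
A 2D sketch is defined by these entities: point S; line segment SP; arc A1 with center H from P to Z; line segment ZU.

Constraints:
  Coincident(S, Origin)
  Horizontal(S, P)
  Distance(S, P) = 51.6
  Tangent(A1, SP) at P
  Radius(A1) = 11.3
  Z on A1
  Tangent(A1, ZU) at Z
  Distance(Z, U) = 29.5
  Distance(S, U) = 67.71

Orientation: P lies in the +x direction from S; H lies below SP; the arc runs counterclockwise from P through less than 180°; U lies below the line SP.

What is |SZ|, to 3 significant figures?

44.0

Checks: |HZ| = 11.30 ✓; ∠(HZ, ZU) = 90.00° ✓; |ZU| = 29.50 ✓; |SU| = 67.71 ✓.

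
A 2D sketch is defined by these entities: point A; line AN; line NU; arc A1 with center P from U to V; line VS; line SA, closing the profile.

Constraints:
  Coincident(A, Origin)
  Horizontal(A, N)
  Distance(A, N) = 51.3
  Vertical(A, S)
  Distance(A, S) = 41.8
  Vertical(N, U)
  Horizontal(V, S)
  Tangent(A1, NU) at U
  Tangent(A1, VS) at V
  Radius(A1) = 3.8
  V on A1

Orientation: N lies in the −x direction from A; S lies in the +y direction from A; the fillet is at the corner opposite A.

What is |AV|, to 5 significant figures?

63.273

A is at the origin; A and N share the same y with |AN| = 51.3 and N on the −x side, so N = (-51.300, 0.0000). A and S share the same x with |AS| = 41.8 and S on the +y side, so S = (0.0000, 41.800). The virtual corner opposite A is at (-51.300, 41.800). Since A1 is tangent to NU there, PU ⟂ NU and since A1 is tangent to VS there, PV ⟂ VS, with radius 3.8, so the center P sits 3.8 in from both sides at P = (-47.500, 38.000). That places the tangent points at U = (-51.300, 38.000) on NU and V = (-47.500, 41.800) on VS. Then |AV| = |V − A| = 63.273.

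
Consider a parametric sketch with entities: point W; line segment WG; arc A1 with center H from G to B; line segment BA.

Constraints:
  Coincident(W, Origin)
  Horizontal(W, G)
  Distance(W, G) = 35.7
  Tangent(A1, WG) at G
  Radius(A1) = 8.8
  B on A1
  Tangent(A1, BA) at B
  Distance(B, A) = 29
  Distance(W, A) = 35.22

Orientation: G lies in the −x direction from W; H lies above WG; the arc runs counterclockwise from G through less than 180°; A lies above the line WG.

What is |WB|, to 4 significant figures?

28.17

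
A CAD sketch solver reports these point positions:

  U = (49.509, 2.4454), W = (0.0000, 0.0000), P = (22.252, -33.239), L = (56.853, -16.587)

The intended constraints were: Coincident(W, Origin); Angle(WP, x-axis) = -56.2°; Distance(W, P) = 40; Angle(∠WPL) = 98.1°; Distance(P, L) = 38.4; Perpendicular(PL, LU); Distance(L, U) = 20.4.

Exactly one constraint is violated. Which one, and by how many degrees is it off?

Perpendicular(PL, LU) — off by 4.60°.

W = (0.00, 0.00) ✓; WP at -56.20° ✓; |WP| = 40.00 ✓; ∠WPL = 98.10° ✓; |PL| = 38.40 ✓; ∠(PL, LU) = 85.40° ✗; |LU| = 20.40 ✓.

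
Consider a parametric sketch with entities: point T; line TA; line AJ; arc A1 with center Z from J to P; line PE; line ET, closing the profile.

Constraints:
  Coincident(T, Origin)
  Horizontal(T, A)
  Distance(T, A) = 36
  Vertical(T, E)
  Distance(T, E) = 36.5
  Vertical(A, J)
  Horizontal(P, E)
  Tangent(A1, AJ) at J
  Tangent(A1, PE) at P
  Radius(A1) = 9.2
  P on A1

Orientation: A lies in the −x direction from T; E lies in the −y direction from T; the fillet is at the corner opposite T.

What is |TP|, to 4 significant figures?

45.28

The virtual corner opposite T is at (-36.00, -36.50). A1 meets AJ tangentially, so ZJ is at right angles to AJ and tangency of A1 to PE means the radius ZP is perpendicular to PE, with radius 9.2, so the center Z sits 9.2 in from both sides at Z = (-26.80, -27.30). That places the tangent points at J = (-36.00, -27.30) on AJ and P = (-26.80, -36.50) on PE. Then |TP| = |P − T| = 45.28.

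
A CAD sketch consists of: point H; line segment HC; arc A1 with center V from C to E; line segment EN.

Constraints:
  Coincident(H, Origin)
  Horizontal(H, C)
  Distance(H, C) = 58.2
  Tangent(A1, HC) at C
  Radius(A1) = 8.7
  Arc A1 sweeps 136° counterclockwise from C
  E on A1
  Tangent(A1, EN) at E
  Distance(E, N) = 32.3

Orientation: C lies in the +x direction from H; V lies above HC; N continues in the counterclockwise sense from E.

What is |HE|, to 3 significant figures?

66.0

H is at the origin; HC is horizontal with |HC| = 58.2 and C on the +x side, so C = (58.2, 0.00). The tangent condition forces VC to be normal to HC, so V = C + (0, 8.7) = (58.2, 8.70). On A1, C sits at bearing -90° from V; a 136° counterclockwise sweep puts E at bearing 46°, so E = V + 8.7·(cos 46°, sin 46°) = (64.2, 15.0). Then |HE| = |E − H| = 66.0.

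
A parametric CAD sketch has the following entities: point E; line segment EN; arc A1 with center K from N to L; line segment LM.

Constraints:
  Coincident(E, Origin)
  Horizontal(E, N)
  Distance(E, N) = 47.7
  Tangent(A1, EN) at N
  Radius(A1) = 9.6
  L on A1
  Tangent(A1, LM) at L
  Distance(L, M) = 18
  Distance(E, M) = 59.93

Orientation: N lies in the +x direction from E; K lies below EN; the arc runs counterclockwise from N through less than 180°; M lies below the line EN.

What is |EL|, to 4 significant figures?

43.42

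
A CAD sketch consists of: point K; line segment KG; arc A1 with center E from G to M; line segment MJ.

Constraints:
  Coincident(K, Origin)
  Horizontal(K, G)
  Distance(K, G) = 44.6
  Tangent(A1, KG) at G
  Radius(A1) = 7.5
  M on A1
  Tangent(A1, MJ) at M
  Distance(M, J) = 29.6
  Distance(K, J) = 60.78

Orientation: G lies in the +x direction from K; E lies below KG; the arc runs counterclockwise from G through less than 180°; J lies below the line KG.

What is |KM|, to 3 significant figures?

38.9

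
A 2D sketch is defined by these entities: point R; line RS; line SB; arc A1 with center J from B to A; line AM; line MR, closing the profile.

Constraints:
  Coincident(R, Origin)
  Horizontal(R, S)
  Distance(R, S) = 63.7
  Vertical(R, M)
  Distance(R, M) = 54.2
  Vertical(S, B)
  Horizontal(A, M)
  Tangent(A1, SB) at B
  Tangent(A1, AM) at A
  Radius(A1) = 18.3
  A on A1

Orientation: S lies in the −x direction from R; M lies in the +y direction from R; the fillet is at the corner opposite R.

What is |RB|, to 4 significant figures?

73.12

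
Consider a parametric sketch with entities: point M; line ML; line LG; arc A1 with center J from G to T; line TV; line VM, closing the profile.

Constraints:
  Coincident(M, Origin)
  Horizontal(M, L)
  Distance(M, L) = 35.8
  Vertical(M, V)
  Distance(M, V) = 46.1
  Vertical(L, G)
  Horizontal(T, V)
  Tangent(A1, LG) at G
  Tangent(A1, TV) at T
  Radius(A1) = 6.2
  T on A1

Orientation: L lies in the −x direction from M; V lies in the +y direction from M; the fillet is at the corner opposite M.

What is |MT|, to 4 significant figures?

54.78

M is at the origin; ML is horizontal with |ML| = 35.8 and L on the −x side, so L = (-35.80, 0.000). MV is vertical with |MV| = 46.1 and V on the +y side, so V = (0.000, 46.10). The virtual corner opposite M is at (-35.80, 46.10). Since A1 is tangent to LG there, JG ⟂ LG and A1 meets TV tangentially, so JT is at right angles to TV, with radius 6.2, so the center J sits 6.2 in from both sides at J = (-29.60, 39.90). That places the tangent points at G = (-35.80, 39.90) on LG and T = (-29.60, 46.10) on TV. Then |MT| = |T − M| = 54.78.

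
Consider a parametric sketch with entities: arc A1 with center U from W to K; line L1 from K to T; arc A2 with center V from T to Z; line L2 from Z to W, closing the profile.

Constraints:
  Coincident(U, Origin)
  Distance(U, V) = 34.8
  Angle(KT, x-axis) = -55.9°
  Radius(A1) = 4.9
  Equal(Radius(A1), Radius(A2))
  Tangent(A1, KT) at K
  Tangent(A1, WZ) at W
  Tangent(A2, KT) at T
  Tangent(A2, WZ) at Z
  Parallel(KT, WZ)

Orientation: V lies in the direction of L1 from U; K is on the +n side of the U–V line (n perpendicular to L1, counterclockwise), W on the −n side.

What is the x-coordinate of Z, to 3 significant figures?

15.5

Tangency of A1 to both parallel lines with radius 4.9 puts K and W at U ± 4.9·n: K = (4.06, 2.75), W = (-4.06, -2.75). Equal radii place T and Z the same way about V: T = V + 4.9·n = (23.6, -26.1), Z = V − 4.9·n = (15.5, -31.6). So Z.x = 15.5.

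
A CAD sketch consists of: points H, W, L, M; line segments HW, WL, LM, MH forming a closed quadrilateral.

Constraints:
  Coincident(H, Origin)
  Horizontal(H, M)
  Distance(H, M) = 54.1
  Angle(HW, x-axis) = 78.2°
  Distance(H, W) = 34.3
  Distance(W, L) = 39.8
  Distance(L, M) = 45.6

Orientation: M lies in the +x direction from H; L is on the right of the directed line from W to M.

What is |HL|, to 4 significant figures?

10.85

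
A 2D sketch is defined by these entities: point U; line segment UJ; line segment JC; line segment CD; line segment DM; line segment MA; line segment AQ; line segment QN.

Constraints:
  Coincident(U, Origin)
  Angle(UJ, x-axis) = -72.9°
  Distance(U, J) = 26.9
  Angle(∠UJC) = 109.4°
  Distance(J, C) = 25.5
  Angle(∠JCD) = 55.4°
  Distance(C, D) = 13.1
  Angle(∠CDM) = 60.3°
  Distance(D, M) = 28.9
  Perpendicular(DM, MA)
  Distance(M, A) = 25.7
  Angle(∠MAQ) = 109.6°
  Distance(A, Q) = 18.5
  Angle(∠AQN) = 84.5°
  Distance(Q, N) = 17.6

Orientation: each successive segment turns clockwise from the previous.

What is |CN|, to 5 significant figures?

3.5260

U is at the origin; UJ runs at -72.9° with length 26.9, so J = (7.9097, -25.711). ∠UJC = 109.4° gives JC at -143.50° from the x-axis; with |JC| = 25.5, C = (-12.589, -40.879). ∠JCD = 55.4° gives CD at 91.900° from the x-axis; with |CD| = 13.1, D = (-13.023, -27.786). ∠CDM = 60.3° gives DM at -27.800° from the x-axis; with |DM| = 28.9, M = (12.541, -41.265). DM is perpendicular to MA, so MA runs at -117.80°; with |MA| = 25.7, A = (0.55526, -63.998). ∠MAQ = 109.6° gives AQ at 171.80° from the x-axis; with |AQ| = 18.5, Q = (-17.756, -61.360). ∠AQN = 84.5° gives QN at 76.300° from the x-axis; with |QN| = 17.6, N = (-13.587, -44.260). Then |CN| = |N − C| = 3.5260.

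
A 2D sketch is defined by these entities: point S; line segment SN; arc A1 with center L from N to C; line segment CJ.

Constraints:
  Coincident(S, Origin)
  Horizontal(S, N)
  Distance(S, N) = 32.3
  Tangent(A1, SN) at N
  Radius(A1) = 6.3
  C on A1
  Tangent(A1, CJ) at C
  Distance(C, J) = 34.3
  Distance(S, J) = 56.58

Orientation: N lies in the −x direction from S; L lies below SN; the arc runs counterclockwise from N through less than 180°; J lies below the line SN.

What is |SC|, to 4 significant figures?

39.08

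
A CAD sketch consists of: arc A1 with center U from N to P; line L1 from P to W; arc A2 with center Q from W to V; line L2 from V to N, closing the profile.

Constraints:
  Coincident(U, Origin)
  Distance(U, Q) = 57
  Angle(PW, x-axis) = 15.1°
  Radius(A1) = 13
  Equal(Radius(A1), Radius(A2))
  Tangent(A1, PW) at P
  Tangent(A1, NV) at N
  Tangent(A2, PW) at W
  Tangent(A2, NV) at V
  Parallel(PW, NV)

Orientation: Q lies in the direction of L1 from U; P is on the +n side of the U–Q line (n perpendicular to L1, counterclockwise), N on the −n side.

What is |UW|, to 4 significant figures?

58.46

Tangency of A1 to both parallel lines with radius 13.0 puts P and N at U ± 13.0·n: P = (-3.387, 12.55), N = (3.387, -12.55). Equal radii place W and V the same way about Q: W = Q + 13.0·n = (51.65, 27.40), V = Q − 13.0·n = (58.42, 2.298). Then |UW| = |W − U| = 58.46.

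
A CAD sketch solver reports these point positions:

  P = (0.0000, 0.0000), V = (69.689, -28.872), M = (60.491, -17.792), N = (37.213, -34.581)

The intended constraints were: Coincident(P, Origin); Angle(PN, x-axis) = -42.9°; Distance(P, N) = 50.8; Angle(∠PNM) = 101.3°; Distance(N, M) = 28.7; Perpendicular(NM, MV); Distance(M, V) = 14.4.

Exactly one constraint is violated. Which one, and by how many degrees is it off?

Perpendicular(NM, MV) — off by 3.90°.

P = (0.00, 0.00) ✓; PN at -42.90° ✓; |PN| = 50.80 ✓; ∠PNM = 101.3° ✓; |NM| = 28.70 ✓; ∠(NM, MV) = 86.10° ✗; |MV| = 14.40 ✓.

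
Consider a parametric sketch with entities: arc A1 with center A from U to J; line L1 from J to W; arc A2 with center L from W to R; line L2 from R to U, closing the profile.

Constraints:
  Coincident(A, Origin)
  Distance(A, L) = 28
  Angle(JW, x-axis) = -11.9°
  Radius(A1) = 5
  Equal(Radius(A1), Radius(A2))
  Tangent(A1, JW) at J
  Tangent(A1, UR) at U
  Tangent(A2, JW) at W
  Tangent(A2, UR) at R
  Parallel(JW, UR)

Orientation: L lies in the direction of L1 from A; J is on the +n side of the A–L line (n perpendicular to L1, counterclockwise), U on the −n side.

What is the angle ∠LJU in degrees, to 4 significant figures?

79.88°

The slot axis is L1's direction at -11.9°, so u = (cos -11.9°, sin -11.9°) = (0.9785, -0.2062) and n = (−sin -11.9°, cos -11.9°) = (0.2062, 0.9785). A is at the origin and L lies 28.0 along u from A, so L = 28.0·u = (27.40, -5.774). Tangency of A1 to both parallel lines with radius 5.0 puts J and U at A ± 5.0·n: J = (1.031, 4.893), U = (-1.031, -4.893). Then cos ∠LJU = JL·JU / (|JL||JU|), giving 79.88°.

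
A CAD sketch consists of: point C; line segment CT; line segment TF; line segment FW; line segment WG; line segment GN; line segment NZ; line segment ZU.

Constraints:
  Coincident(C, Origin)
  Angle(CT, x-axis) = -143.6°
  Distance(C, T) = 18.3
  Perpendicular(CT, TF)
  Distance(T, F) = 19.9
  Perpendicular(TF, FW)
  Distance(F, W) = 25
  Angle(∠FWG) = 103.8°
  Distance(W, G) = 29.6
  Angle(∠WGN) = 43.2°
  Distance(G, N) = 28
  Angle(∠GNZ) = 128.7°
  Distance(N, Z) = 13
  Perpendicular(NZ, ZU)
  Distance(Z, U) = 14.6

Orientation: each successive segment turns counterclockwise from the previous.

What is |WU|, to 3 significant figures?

3.31

∠GNZ = 128.7° gives NZ at -59.3° from the x-axis; with |NZ| = 13.0, Z = (2.61, -22.1). NZ is perpendicular to ZU, so ZU runs at 30.7°; with |ZU| = 14.6, U = (15.2, -14.6). Then |WU| = |U − W| = 3.31.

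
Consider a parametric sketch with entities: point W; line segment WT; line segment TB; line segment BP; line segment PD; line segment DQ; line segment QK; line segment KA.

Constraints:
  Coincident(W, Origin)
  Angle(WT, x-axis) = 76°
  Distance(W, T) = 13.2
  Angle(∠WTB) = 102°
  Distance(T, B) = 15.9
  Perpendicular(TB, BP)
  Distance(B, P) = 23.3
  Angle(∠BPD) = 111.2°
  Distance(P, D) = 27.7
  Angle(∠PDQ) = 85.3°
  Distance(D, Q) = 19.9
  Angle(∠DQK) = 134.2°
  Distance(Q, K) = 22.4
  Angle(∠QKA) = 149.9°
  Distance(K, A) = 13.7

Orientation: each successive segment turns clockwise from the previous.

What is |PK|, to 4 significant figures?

35.20

∠PDQ = 85.3° gives DQ at 104.5° from the x-axis; with |DQ| = 19.9, Q = (-12.87, -0.8763). ∠DQK = 134.2° gives QK at 58.70° from the x-axis; with |QK| = 22.4, K = (-1.234, 18.26). Then |PK| = |K − P| = 35.20.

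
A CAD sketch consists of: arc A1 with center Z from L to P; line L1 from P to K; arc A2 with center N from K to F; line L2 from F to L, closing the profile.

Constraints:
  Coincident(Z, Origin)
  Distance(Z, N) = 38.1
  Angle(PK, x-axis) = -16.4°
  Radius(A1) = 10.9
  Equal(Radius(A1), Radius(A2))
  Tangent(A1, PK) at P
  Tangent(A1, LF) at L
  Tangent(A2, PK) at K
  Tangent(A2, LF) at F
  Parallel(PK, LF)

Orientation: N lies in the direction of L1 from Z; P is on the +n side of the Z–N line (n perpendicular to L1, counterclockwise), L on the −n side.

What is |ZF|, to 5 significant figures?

39.629

The slot axis is L1's direction at -16.4°, so u = (cos -16.4°, sin -16.4°) = (0.95931, -0.28234) and n = (−sin -16.4°, cos -16.4°) = (0.28234, 0.95931). Z is at the origin and N lies 38.1 along u from Z, so N = 38.1·u = (36.550, -10.757). Tangency of A1 to both parallel lines with radius 10.9 puts P and L at Z ± 10.9·n: P = (3.0775, 10.457), L = (-3.0775, -10.457). Equal radii place K and F the same way about N: K = N + 10.9·n = (39.627, -0.30069), F = N − 10.9·n = (33.472, -21.214). Then |ZF| = |F − Z| = 39.629.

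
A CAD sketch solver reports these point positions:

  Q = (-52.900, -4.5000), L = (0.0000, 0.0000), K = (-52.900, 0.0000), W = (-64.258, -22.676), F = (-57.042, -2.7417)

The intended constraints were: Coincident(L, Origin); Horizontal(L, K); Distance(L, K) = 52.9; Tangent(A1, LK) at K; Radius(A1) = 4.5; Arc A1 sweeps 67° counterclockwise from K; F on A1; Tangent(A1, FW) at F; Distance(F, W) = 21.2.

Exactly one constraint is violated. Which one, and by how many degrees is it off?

Tangent(A1, FW) at F — off by 3.10°.

L = (0.00, 0.00) ✓; L.y = 0.00, K.y = 0.00 ✓; |LK| = 52.90 ✓; ∠(QK, KL) = 90.00° ✓; |QK| = 4.500 ✓; bearing(Q→F) − bearing(Q→K) = 67.00° ✓; |QF| = 4.500 ✓; ∠(QF, FW) = 86.90° ✗; |FW| = 21.20 ✓.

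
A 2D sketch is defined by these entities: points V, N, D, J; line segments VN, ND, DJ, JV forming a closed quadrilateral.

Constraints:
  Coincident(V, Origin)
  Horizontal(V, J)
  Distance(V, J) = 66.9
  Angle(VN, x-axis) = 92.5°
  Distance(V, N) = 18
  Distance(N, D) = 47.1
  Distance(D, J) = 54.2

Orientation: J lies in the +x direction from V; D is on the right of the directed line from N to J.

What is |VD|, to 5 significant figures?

31.149

Checks: |VJ| = 66.90 ✓; |VN| = 18.00 ✓; |ND| = 47.10 ✓; |DJ| = 54.20 ✓.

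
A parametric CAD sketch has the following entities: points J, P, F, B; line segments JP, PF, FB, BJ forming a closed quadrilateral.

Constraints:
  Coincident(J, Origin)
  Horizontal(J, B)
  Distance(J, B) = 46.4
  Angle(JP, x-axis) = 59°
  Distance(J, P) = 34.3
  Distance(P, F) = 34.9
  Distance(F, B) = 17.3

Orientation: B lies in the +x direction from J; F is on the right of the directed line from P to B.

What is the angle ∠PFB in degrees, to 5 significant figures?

98.226°

J is at the origin; JB is horizontal with |JB| = 46.4 and B in +x, so B = (46.4, 0). JP runs at 59.0° with |JP| = 34.3, so P = (17.666, 29.401). F is determined by |PF| = 34.9 and |FB| = 17.3 together: it lies at the intersection of circle(P, 34.9) and circle(B, 17.3). With |PB| = 41.110, the foot of the radical line on PB is 31.729 from P and the perpendicular offset is √(34.9² − 31.729²) = 14.535. Taking the right-of-PB solution: F = (29.448, -3.4503).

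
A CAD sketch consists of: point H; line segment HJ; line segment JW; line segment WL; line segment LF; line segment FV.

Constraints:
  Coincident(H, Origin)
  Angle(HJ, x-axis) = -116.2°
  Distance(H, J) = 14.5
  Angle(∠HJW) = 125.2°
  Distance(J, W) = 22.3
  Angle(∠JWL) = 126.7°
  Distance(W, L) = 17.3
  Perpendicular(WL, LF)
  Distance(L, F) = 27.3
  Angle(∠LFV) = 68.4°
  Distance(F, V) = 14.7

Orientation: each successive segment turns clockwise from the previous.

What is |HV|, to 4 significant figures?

15.83

H is at the origin; HJ runs at -116.2° with length 14.5, so J = (-6.402, -13.01). ∠HJW = 125.2° gives JW at -171.0° from the x-axis; with |JW| = 22.3, W = (-28.43, -16.50). ∠JWL = 126.7° gives WL at 135.7° from the x-axis; with |WL| = 17.3, L = (-40.81, -4.416). WL is perpendicular to LF, so LF runs at 45.70°; with |LF| = 27.3, F = (-21.74, 15.12). ∠LFV = 68.4° gives FV at -65.90° from the x-axis; with |FV| = 14.7, V = (-15.74, 1.704). Then |HV| = |V − H| = 15.83.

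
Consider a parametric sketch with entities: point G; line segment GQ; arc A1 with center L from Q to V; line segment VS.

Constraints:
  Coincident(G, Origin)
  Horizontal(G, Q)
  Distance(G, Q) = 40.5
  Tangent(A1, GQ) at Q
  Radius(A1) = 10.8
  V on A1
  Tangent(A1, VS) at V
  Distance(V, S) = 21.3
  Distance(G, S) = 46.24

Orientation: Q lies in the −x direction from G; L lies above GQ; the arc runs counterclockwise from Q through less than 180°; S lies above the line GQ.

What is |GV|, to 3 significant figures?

32.1

G is at the origin; G and Q share the same y with |GQ| = 40.5 and Q on the −x side, so Q = (-40.5, 0.00). Since A1 is tangent to GQ there, LQ ⟂ GQ, so L = Q + (0, 10.8) = (-40.5, 10.8). Since LV ⟂ VS (tangency), |LS| = √(10.8² + 21.3²) = 23.9 regardless of where V sits on A1. So S lies on both circle(G, 46.24) and circle(L, 23.9); the above-GQ intersection is S = (-32.2, 33.2). V is the foot of the tangent from S: V = (-29.8, 12.0).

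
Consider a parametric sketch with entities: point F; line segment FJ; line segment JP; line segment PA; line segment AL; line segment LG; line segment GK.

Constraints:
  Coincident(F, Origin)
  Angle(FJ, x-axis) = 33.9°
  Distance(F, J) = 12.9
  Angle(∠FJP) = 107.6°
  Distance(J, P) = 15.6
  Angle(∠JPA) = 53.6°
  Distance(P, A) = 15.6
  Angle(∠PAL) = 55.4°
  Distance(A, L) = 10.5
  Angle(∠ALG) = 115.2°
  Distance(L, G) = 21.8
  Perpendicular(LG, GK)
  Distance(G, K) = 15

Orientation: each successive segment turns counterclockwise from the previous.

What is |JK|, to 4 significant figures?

29.07

∠ALG = 115.2° gives LG at 62.10° from the x-axis; with |LG| = 21.8, G = (17.56, 28.53). The perpendicularity gives GK at right angles to LG, so GK runs at 152.1°; with |GK| = 15.0, K = (4.308, 35.55). Then |JK| = |K − J| = 29.07.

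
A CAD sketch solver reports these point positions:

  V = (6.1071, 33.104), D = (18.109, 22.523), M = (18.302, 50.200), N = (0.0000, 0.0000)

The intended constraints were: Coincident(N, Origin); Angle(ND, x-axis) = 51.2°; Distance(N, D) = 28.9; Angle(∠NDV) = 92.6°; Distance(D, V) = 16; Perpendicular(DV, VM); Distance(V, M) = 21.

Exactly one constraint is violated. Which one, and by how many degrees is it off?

Perpendicular(DV, VM) — off by 5.90°.

N = (0.00, 0.00) ✓; ND at 51.20° ✓; |ND| = 28.90 ✓; ∠NDV = 92.60° ✓; |DV| = 16.00 ✓; ∠(DV, VM) = 84.10° ✗; |VM| = 21.00 ✓.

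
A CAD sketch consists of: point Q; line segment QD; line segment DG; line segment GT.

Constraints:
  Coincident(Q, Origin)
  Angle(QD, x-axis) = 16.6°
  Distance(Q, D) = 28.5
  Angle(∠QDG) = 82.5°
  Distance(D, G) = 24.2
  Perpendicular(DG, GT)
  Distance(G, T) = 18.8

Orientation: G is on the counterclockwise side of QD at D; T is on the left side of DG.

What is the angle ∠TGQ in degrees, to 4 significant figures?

35.93°

Q is at the origin; QD runs at 16.6° with length 28.5, so D = 28.5·(cos 16.6°, sin 16.6°) = (27.31, 8.142). ∠QDG = 82.5°, so DG runs at 16.6° + (180° − 82.5°) = 114.1° from the x-axis; with |DG| = 24.2, G = D + 24.2·(cos 114.1°, sin 114.1°) = (17.43, 30.23). The perpendicularity gives GT at right angles to DG; with |GT| = 18.8 on the left of DG, T = G + 18.8·(-0.9128, -0.4083) = (0.2693, 22.56). Then cos ∠TGQ = GT·GQ / (|GT||GQ|), giving 35.93°.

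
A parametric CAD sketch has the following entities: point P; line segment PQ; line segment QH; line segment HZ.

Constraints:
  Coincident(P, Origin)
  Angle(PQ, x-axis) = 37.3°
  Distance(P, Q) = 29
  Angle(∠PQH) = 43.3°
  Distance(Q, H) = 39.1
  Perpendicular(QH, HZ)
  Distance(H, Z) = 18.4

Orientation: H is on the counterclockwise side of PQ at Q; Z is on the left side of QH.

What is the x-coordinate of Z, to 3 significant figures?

-17.7

P is at the origin; PQ runs at 37.3° with length 29.0, so Q = 29.0·(cos 37.3°, sin 37.3°) = (23.1, 17.6). ∠PQH = 43.3°, so QH runs at 37.3° + (180° − 43.3°) = 174° from the x-axis; with |QH| = 39.1, H = Q + 39.1·(cos 174°, sin 174°) = (-15.8, 21.7). QH is perpendicular to HZ; with |HZ| = 18.4 on the left of QH, Z = H + 18.4·(-0.105, -0.995) = (-17.7, 3.36). So Z.x = -17.7.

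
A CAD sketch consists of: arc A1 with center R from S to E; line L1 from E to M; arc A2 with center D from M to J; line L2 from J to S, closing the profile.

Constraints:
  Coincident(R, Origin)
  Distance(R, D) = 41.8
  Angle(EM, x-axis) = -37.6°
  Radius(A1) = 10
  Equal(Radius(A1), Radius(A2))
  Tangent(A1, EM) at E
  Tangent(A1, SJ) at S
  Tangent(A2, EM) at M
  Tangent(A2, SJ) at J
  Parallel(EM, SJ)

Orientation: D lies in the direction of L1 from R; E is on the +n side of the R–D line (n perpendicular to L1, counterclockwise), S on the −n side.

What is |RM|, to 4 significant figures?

42.98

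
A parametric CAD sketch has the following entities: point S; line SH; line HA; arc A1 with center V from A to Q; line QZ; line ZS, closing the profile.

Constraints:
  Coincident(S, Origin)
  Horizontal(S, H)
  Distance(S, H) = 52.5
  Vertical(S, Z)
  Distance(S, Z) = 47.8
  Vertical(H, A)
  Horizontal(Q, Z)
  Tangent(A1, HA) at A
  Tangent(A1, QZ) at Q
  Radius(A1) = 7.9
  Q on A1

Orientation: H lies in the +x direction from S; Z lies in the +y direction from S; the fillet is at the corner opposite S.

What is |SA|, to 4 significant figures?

65.94

S is at the origin; SH is horizontal with |SH| = 52.5 and H on the +x side, so H = (52.50, 0.000). SZ is vertical with |SZ| = 47.8 and Z on the +y side, so Z = (0.000, 47.80). The virtual corner opposite S is at (52.50, 47.80). Tangency of A1 to HA means the radius VA is perpendicular to HA and since A1 is tangent to QZ there, VQ ⟂ QZ, with radius 7.9, so the center V sits 7.9 in from both sides at V = (44.60, 39.90). That places the tangent points at A = (52.50, 39.90) on HA and Q = (44.60, 47.80) on QZ. Then |SA| = |A − S| = 65.94.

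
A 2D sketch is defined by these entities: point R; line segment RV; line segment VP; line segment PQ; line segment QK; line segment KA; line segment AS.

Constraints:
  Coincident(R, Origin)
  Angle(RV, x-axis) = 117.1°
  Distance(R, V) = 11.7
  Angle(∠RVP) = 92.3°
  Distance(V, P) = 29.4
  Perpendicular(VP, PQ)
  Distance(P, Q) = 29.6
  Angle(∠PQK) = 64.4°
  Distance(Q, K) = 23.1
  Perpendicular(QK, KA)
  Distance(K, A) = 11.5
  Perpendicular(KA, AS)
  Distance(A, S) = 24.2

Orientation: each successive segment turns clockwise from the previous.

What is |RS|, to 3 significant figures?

36.7

QK ⟂ KA, so KA runs at 93.8°; with |KA| = 11.5, A = (11.0, 9.00). KA is perpendicular to AS, so AS runs at 3.80°; with |AS| = 24.2, S = (35.1, 10.6). Then |RS| = |S − R| = 36.7.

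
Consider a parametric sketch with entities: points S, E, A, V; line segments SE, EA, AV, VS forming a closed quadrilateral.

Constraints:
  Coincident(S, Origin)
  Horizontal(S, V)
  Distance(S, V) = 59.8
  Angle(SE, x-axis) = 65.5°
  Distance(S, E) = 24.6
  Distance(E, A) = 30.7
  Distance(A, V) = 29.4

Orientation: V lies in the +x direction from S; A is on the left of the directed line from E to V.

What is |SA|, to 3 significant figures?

46.7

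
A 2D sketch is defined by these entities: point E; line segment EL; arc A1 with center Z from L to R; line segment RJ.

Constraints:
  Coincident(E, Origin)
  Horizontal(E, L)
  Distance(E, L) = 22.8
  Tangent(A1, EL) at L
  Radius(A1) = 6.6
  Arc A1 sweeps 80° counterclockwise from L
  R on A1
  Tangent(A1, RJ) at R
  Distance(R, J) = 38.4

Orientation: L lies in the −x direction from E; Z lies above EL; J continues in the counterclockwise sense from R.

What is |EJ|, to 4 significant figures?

44.33

On A1, L sits at bearing -90° from Z; an 80° counterclockwise sweep puts R at bearing -10°, so R = Z + 6.6·(cos -10°, sin -10°) = (-16.30, 5.454). The tangent condition forces ZR to be normal to RJ, so RJ runs along (−sin -10°, cos -10°); with |RJ| = 38.4, J = (-9.632, 43.27). Then |EJ| = |J − E| = 44.33.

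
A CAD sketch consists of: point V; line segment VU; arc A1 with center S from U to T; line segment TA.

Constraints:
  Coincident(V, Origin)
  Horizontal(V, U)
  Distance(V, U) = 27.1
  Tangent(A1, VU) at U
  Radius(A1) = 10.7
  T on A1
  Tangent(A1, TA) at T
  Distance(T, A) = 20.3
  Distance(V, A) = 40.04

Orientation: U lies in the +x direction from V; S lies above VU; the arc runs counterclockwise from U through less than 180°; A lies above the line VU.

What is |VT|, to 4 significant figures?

39.45

V is at the origin; VU is horizontal with |VU| = 27.1 and U on the +x side, so U = (27.10, 0.000). A1 meets VU tangentially, so SU is at right angles to VU, so S = U + (0, 10.7) = (27.10, 10.70). Since ST ⟂ TA (tangency), |SA| = √(10.7² + 20.3²) = 22.95 regardless of where T sits on A1. So A lies on both circle(V, 40.04) and circle(S, 22.95); the above-VU intersection is A = (22.43, 33.17). T is the foot of the tangent from A: T = (35.35, 17.51).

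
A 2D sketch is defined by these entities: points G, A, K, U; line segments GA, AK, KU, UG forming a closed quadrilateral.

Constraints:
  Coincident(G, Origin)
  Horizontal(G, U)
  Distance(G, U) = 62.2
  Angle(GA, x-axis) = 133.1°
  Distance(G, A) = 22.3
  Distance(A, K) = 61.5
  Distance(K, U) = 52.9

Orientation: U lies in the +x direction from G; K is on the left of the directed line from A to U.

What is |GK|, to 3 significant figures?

60.5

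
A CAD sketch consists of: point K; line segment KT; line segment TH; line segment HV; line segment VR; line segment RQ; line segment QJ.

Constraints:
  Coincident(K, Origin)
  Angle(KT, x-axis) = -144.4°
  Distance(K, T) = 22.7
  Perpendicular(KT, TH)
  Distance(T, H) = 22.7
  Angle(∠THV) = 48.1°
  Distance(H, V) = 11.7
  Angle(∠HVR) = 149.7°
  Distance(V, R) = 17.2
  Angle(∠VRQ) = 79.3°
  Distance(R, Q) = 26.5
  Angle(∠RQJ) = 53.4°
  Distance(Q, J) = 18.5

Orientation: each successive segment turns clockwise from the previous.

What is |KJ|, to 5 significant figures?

28.291

K is at the origin; KT runs at -144.4° with length 22.7, so T = (-18.457, -13.214). The perpendicularity gives TH at right angles to KT, so TH runs at 125.60°; with |TH| = 22.7, H = (-31.672, 5.2432). ∠THV = 48.1° gives HV at -6.3000° from the x-axis; with |HV| = 11.7, V = (-20.042, 3.9593). ∠HVR = 149.7° gives VR at -36.600° from the x-axis; with |VR| = 17.2, R = (-6.2338, -6.2958). ∠VRQ = 79.3° gives RQ at -137.30° from the x-axis; with |RQ| = 26.5, Q = (-25.709, -24.267). ∠RQJ = 53.4° gives QJ at 96.100° from the x-axis; with |QJ| = 18.5, J = (-27.675, -5.8717). Then |KJ| = |J − K| = 28.291.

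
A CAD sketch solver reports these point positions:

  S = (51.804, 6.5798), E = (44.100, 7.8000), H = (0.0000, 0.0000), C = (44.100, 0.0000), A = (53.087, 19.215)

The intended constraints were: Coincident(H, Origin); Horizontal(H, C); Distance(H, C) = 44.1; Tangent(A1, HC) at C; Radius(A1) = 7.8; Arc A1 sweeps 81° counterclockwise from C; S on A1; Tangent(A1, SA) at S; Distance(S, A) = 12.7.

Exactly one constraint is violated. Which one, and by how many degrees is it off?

Tangent(A1, SA) at S — off by 3.20°.

H = (0.00, 0.00) ✓; H.y = 0.00, C.y = 0.00 ✓; |HC| = 44.10 ✓; ∠(EC, CH) = 90.00° ✓; |EC| = 7.800 ✓; bearing(E→S) − bearing(E→C) = 81.00° ✓; |ES| = 7.800 ✓; ∠(ES, SA) = 86.80° ✗; |SA| = 12.70 ✓.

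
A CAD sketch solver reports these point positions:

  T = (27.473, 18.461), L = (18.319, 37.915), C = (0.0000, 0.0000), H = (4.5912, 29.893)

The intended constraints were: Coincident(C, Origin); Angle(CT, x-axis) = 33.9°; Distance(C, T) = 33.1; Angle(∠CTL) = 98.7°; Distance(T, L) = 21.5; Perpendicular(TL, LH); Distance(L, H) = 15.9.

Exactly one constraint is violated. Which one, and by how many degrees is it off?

Perpendicular(TL, LH) — off by 5.10°.

C = (0.00, 0.00) ✓; CT at 33.90° ✓; |CT| = 33.10 ✓; ∠CTL = 98.70° ✓; |TL| = 21.50 ✓; ∠(TL, LH) = 95.10° ✗; |LH| = 15.90 ✓.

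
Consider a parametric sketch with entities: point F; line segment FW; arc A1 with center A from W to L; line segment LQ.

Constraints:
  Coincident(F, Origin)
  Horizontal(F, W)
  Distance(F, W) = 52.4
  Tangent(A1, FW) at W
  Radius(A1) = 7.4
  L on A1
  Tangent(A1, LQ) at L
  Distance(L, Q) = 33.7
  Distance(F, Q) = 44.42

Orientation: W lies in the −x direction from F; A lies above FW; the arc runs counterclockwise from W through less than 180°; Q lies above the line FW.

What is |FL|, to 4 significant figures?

46.10

F is at the origin; F and W share the same y with |FW| = 52.4 and W on the −x side, so W = (-52.40, 0.000). The tangent condition forces AW to be normal to FW, so A = W + (0, 7.4) = (-52.40, 7.400). Since AL ⟂ LQ (tangency), |AQ| = √(7.4² + 33.7²) = 34.50 regardless of where L sits on A1. So Q lies on both circle(F, 44.42) and circle(A, 34.50); the above-FW intersection is Q = (-29.50, 33.21). L is the foot of the tangent from Q: L = (-45.94, 3.790).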